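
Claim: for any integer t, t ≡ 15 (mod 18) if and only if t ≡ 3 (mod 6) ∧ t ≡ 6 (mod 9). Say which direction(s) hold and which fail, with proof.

The biconditional holds.

Forward direction. Suppose t ≡ 15 (mod 18); write t = 18j + 15. Since 6 ∣ 18, reducing mod 6 gives t ≡ 15 ≡ 3 (mod 6); since 9 ∣ 18, reducing mod 9 gives t ≡ 15 ≡ 6 (mod 9).

Converse. If t ≡ 3 (mod 6) and t ≡ 6 (mod 9), then by the Chinese remainder theorem t ≡ 15 (mod 18). This is exactly t ≡ 15 (mod 18).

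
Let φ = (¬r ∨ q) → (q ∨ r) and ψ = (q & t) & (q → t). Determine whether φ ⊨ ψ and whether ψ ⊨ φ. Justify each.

(⟹) This fails. Under r = T, t = F, q = F, the left side is true but the right side is false.

(⟸) Assume the antecedent. If r is true, (¬r ∨ q) → (q ∨ r) reduces to true regardless of the other variables. If r is false, the antecedent forces (r = F, t = T, q = T), and (¬r ∨ q) → (q ∨ r) holds there. Either way (¬r ∨ q) → (q ∨ r) holds.

Only the reverse direction holds.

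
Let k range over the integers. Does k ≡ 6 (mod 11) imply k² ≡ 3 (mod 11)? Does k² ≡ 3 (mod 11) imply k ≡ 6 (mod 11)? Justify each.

(⟸) This fails: take k = 5. Then 5² = 25 ≡ 3 (mod 11), yet 5 ≡ 5 (mod 11), not 6.

(⟹) Suppose k ≡ 6 (mod 11). Write k = 11j + 6. Then (11j + 6)² = 121j² + 132j + 36 = 11(11j² + 12j + 3) + 3, so k² ≡ 3 (mod 11).

Not equivalent: only (⇒) holds.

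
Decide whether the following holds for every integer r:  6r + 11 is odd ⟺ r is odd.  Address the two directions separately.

Forward direction. This fails: take r = 0. Then 6r + 11 = 11, which is odd, yet r = 0 is even, not odd.

Converse. Suppose r is odd. Since 6 is even, 6r is even for every r, so 6r + 11 has the same parity as 11, which is odd. Hence 6r + 11 is odd.

(⇒) fails; (⇐) holds.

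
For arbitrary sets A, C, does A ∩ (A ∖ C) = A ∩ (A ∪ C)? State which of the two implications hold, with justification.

Forward inclusion. Let x ∈ A ∩ (A ∖ C). Then x ∈ A and x ∉ C, from which x ∈ A ∩ (A ∪ C).

Reverse inclusion. This inclusion fails. Take A = {1}, C = {1}; then 1 ∈ A ∩ (A ∪ C) but 1 ∉ A ∩ (A ∖ C).

The sets are not equal: only the forward inclusion holds.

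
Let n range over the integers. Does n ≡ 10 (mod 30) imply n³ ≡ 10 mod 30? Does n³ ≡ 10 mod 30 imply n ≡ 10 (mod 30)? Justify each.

[⇒] Suppose n ≡ 10 (mod 30). Write n = 30j + 10. Then (30j + 10)³ = 27000j³ + 27000j² + 9000j + 1000 = 30(900j³ + 900j² + 300j + 33) + 10, so n³ ≡ 10 (mod 30).

[⇐] Conversely, suppose n³ ≡ 10 (mod 30). The only residue r in {0, …, 29} with r³ ≡ 10 (mod 30) is r = 10, so n ≡ 10 (mod 30).

Equivalent; both directions hold.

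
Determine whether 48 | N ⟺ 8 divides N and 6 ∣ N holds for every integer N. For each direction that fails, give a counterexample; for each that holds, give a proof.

Forward direction. If 48 ∣ N, write N = 48q. Since 48 = 6·8, N = 8·(6q), so 8 ∣ N; and since 48 = 8·6, N = 6·(8q), so 6 ∣ N.

Converse. This fails: take N = 24. Both 8 ∣ 24 and 6 ∣ 24, yet 24 is not a multiple of 48 (since 24 = 0·48 + 24), so 48 ∤ 24.

Only the forward direction holds.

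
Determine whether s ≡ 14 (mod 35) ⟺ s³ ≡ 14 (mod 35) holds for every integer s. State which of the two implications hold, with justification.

(⇒) Suppose s ≡ 14 (mod 35). Write s = 35j + 14. Then (35j + 14)³ = 42875j³ + 51450j² + 20580j + 2744 = 35(1225j³ + 1470j² + 588j + 78) + 14, so s³ ≡ 14 (mod 35).

(⇐) Conversely, suppose s³ ≡ 14 (mod 35). The only residue r in {0, …, 34} with r³ ≡ 14 (mod 35) is r = 14, so s ≡ 14 (mod 35).

Both implications hold.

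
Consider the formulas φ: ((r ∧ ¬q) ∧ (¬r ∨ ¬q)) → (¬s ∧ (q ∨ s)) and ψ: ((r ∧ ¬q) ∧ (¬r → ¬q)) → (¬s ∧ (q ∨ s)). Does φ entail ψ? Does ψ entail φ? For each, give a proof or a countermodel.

[⇐] Assume the antecedent. If q is true, the consequent reduces to true regardless of the other variables. If q is false, the antecedent forces (q = F, s = F, r = F) or (q = F, s = T, r = F), and the consequent holds there. Either way the consequent holds.

[⇒] Assume the antecedent. If q is true, the consequent reduces to true regardless of the other variables. If q is false, the antecedent forces (q = F, s = F, r = F) or (q = F, s = T, r = F), and the consequent holds there. Either way the consequent holds.

Both directions hold; the statement is true.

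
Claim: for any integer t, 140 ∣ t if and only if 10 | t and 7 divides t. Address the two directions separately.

Only the forward direction holds.

(⟸) This fails: take t = 70. Both 10 ∣ 70 and 7 ∣ 70, yet 70 is not a multiple of 140 (since 70 = 0·140 + 70), so 140 ∤ 70.

(⟹) If 140 ∣ t, write t = 140q. Since 140 = 14·10, t = 10·(14q), so 10 ∣ t; and since 140 = 20·7, t = 7·(20q), so 7 ∣ t.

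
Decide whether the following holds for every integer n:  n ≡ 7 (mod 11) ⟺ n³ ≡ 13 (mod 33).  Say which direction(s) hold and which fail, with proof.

(⇒) This fails: take n = 18. Then 18 ≡ 7 (mod 11), but 18³ = 5832 ≡ 24 (mod 33), not 13.

(⇐) Conversely, the residues r modulo 33 with r³ ≡ 13 (mod 33) are exactly {7}, and each is ≡ 7 (mod 11).

Only the reverse direction holds.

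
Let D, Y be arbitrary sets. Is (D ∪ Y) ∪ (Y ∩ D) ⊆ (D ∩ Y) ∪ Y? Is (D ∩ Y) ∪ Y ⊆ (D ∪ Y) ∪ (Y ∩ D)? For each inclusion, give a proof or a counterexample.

Forward inclusion. This inclusion fails. Take D = {1}, Y = ∅; then 1 ∈ (D ∪ Y) ∪ (Y ∩ D) but 1 ∉ (D ∩ Y) ∪ Y.

Reverse inclusion. Let x ∈ (D ∩ Y) ∪ Y. Then either x ∈ Y and x ∉ D; or x ∈ D ∩ Y. In each case x ∈ (D ∪ Y) ∪ (Y ∩ D), so (D ∩ Y) ∪ Y ⊆ (D ∪ Y) ∪ (Y ∩ D).

Only the reverse inclusion holds.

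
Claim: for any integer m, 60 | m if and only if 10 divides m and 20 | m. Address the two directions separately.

(⇐) This fails: take m = 20. Both 10 ∣ 20 and 20 ∣ 20, yet 20 is not a multiple of 60 (since 20 = 0·60 + 20), so 60 ∤ 20.

(⇒) If 60 ∣ m, write m = 60q. Since 60 = 6·10, m = 10·(6q), so 10 ∣ m; and since 60 = 3·20, m = 20·(3q), so 20 ∣ m.

The forward direction holds; the converse fails.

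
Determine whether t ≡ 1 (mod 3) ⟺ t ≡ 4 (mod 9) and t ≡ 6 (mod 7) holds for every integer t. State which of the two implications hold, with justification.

Only the converse holds.

(⟹) This fails: t = 1 gives 1 ≡ 1 (mod 3) but 1 ≡ 1 (mod 9), so the conjunction on the right does not hold.

(⟸) Conversely, if t ≡ 4 (mod 9) and t ≡ 6 (mod 7), then by the Chinese remainder theorem t ≡ 13 (mod 63). Since 13 ≡ 1 (mod 3) and 3 ∣ 63, we get t ≡ 1 (mod 3).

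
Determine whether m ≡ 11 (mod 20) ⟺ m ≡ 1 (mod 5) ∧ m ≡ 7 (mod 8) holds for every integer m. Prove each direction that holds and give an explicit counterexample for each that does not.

(⇐) If m ≡ 1 (mod 5) and m ≡ 7 (mod 8), then by the Chinese remainder theorem m ≡ 31 (mod 40). Since 31 ≡ 11 (mod 20) and 20 ∣ 40, we get m ≡ 11 (mod 20).

(⇒) This fails: m = 11 gives 11 ≡ 11 (mod 20) but 11 ≡ 3 (mod 8), so the conjunction on the right does not hold.

Only the converse holds.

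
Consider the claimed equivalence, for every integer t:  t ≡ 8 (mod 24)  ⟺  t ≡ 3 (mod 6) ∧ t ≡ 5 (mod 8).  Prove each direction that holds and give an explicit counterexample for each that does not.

[⇒] This fails: t = 8 gives 8 ≡ 8 (mod 24) but 8 ≡ 2 (mod 6), so the conjunction on the right does not hold.

[⇐] This fails: t = 21 satisfies both congruences on the right (21 ≡ 3 mod 6 and 21 ≡ 5 mod 8) yet 21 ≡ 21 (mod 24), not 8.

Both directions fail.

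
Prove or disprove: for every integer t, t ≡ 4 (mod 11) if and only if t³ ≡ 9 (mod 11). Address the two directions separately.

Equivalent; both directions hold.

(⟹) Suppose t ≡ 4 (mod 11). Write t = 11j + 4. Then (11j + 4)³ = 1331j³ + 1452j² + 528j + 64 = 11(121j³ + 132j² + 48j + 5) + 9, so t³ ≡ 9 (mod 11).

(⟸) Conversely, suppose t³ ≡ 9 (mod 11). The only residue r in {0, …, 10} with r³ ≡ 9 (mod 11) is r = 4, so t ≡ 4 (mod 11).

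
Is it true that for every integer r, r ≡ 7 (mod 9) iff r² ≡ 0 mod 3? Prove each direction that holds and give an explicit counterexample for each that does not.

(⇒) This fails: take r = 7. Then 7 ≡ 7 (mod 9), but 7² = 49 ≡ 1 (mod 3), not 0.

(⇐) This fails: take r = 0. Then 0² = 0 ≡ 0 (mod 3), yet 0 ≡ 0 (mod 9), not 7.

Both directions fail.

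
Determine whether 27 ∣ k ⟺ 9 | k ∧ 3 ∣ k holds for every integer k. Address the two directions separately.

(⇒) If 27 ∣ k, write k = 27q. Since 27 = 3·9, k = 9·(3q), so 9 ∣ k; and since 27 = 9·3, k = 3·(9q), so 3 ∣ k.

(⇐) This fails: take k = 9. Both 9 ∣ 9 and 3 ∣ 9, yet 9 is not a multiple of 27 (since 9 = 0·27 + 9), so 27 ∤ 9.

Not equivalent: only (⇒) holds.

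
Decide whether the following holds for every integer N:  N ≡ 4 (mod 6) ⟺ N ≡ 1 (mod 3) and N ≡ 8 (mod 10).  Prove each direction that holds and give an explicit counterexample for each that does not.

(⇒) fails; (⇐) holds.

Forward direction. This fails: N = 4 gives 4 ≡ 4 (mod 6) but 4 ≡ 4 (mod 10), so the conjunction on the right does not hold.

Converse. If N ≡ 1 (mod 3) and N ≡ 8 (mod 10), then by the Chinese remainder theorem N ≡ 28 (mod 30). Since 28 ≡ 4 (mod 6) and 6 ∣ 30, we get N ≡ 4 (mod 6).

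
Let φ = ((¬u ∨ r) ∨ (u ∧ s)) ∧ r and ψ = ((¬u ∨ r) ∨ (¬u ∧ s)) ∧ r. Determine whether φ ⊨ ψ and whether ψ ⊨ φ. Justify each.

Both directions hold.

(⇐) Assume the antecedent. If s is true, the antecedent forces (s = T, r = T, u = F) or (s = T, r = T, u = T), and ((¬u ∨ r) ∨ (u ∧ s)) ∧ r holds there. If s is false, the antecedent forces (s = F, r = T, u = F) or (s = F, r = T, u = T), and ((¬u ∨ r) ∨ (u ∧ s)) ∧ r holds there. Either way ((¬u ∨ r) ∨ (u ∧ s)) ∧ r holds.

(⇒) Assume the antecedent. If s is true, the antecedent forces (s = T, r = T, u = F) or (s = T, r = T, u = T), and ((¬u ∨ r) ∨ (¬u ∧ s)) ∧ r holds there. If s is false, the antecedent forces (s = F, r = T, u = F) or (s = F, r = T, u = T), and ((¬u ∨ r) ∨ (¬u ∧ s)) ∧ r holds there. Either way ((¬u ∨ r) ∨ (¬u ∧ s)) ∧ r holds.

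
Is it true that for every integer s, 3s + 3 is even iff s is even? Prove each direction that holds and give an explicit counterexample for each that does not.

(⟹) This fails: s = 3 gives 3s + 3 = 12, which is even, but 3 is odd, not even.

(⟸) This also fails: s = 0 is even, but 3s + 3 = 3 is odd, not even.

Neither implication holds.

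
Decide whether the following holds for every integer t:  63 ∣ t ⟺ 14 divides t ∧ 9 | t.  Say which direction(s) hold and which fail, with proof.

[⇒] This fails: take t = 63. Certainly 63 ∣ 63, but 14 ∤ 63.

[⇐] Suppose 14 ∣ t and 9 ∣ t. Any common multiple of 14 and 9 is a multiple of their lcm; here gcd(14, 9) = 1, so lcm(14, 9) = 14·9 = 126, so 126 ∣ t. Since 63 ∣ 126, it follows that 63 ∣ t.

The forward direction fails; the converse holds.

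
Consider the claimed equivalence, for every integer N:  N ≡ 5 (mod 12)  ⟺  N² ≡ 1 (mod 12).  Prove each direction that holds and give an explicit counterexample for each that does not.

(⇐) This fails: take N = 1. Then 1² = 1 ≡ 1 (mod 12), yet 1 ≡ 1 (mod 12), not 5.

(⇒) Suppose N ≡ 5 (mod 12). Write N = 12j + 5. Then (12j + 5)² = 144j² + 120j + 25 = 12(12j² + 10j + 2) + 1, so N² ≡ 1 (mod 12).

Not equivalent: only (⇒) holds.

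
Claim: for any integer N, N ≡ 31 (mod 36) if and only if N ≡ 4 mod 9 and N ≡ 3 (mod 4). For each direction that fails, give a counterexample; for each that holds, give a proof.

The biconditional holds.

(→) Suppose N ≡ 31 (mod 36); write N = 36j + 31. Since 9 ∣ 36, reducing mod 9 gives N ≡ 31 ≡ 4 (mod 9); since 4 ∣ 36, reducing mod 4 gives N ≡ 31 ≡ 3 (mod 4).

(←) Conversely, if N ≡ 4 (mod 9) and N ≡ 3 (mod 4), then by the Chinese remainder theorem N ≡ 31 (mod 36). This is exactly N ≡ 31 (mod 36).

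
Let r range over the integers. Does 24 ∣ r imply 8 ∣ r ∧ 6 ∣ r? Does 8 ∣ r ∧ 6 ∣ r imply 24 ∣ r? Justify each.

(⟸) Suppose 8 ∣ r and 6 ∣ r. Any common multiple of 8 and 6 is a multiple of their lcm; here lcm(8, 6) = 8·6/gcd(8, 6) = 48/2 = 24, so 24 ∣ r.

(⟹) If 24 ∣ r, write r = 24q. Since 24 = 3·8, r = 8·(3q), so 8 ∣ r; and since 24 = 4·6, r = 6·(4q), so 6 ∣ r.

Both implications hold.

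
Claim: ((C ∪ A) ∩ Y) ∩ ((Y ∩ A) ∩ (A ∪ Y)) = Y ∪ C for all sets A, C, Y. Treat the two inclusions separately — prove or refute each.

Reverse inclusion. This inclusion fails. Take A = ∅, C = {1}, Y = ∅; then 1 ∈ Y ∪ C but 1 ∉ ((C ∪ A) ∩ Y) ∩ ((Y ∩ A) ∩ (A ∪ Y)).

Forward inclusion. Let x ∈ ((C ∪ A) ∩ Y) ∩ ((Y ∩ A) ∩ (A ∪ Y)). Then either x ∈ A ∩ Y and x ∉ C; or x ∈ A ∩ C ∩ Y. In each case x ∈ Y ∪ C, so ((C ∪ A) ∩ Y) ∩ ((Y ∩ A) ∩ (A ∪ Y)) ⊆ Y ∪ C.

Only the forward inclusion holds.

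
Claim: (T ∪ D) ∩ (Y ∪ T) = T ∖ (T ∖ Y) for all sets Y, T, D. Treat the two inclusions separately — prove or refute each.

(⟹) This inclusion fails. Take Y = ∅, T = {1}, D = ∅; then 1 ∈ (T ∪ D) ∩ (Y ∪ T) but 1 ∉ T ∖ (T ∖ Y).

(⟸) Let x ∈ T ∖ (T ∖ Y). Then either x ∈ Y ∩ T and x ∉ D; or x ∈ Y ∩ T ∩ D. In each case x ∈ (T ∪ D) ∩ (Y ∪ T), so T ∖ (T ∖ Y) ⊆ (T ∪ D) ∩ (Y ∪ T).

The sets are not equal: only the reverse inclusion holds.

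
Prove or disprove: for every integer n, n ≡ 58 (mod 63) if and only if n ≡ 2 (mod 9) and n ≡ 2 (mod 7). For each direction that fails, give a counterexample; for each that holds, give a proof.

(⟹) This fails: n = 58 gives 58 ≡ 58 (mod 63) but 58 ≡ 4 (mod 9), so the conjunction on the right does not hold.

(⟸) This fails: n = 2 satisfies both congruences on the right (2 ≡ 2 mod 9 and 2 ≡ 2 mod 7) yet 2 ≡ 2 (mod 63), not 58.

(⇒) fails and (⇐) fails.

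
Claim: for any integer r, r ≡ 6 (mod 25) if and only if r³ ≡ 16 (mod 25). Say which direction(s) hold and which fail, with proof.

Equivalent; both directions hold.

(⇒) Suppose r ≡ 6 (mod 25). Write r = 25j + 6. Then (25j + 6)³ = 15625j³ + 11250j² + 2700j + 216 = 25(625j³ + 450j² + 108j + 8) + 16, so r³ ≡ 16 (mod 25).

(⇐) Conversely, suppose r³ ≡ 16 (mod 25). The only residue r in {0, …, 24} with r³ ≡ 16 (mod 25) is r = 6, so r ≡ 6 (mod 25).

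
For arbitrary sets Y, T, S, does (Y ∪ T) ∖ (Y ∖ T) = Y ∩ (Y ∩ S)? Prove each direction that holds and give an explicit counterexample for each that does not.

Both inclusions fail.

Forward inclusion. This inclusion fails. Take Y = ∅, T = {1}, S = ∅; then 1 ∈ (Y ∪ T) ∖ (Y ∖ T) but 1 ∉ Y ∩ (Y ∩ S).

Reverse inclusion. This inclusion fails. Take Y = {1}, T = ∅, S = {1}; then 1 ∈ Y ∩ (Y ∩ S) but 1 ∉ (Y ∪ T) ∖ (Y ∖ T).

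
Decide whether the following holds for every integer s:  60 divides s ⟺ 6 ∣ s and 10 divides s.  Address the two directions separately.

Not equivalent: only (⇒) holds.

Forward direction. If 60 ∣ s, write s = 60q. Since 60 = 10·6, s = 6·(10q), so 6 ∣ s; and since 60 = 6·10, s = 10·(6q), so 10 ∣ s.

Converse. This fails: take s = 30. Both 6 ∣ 30 and 10 ∣ 30, yet 30 is not a multiple of 60 (since 30 = 0·60 + 30), so 60 ∤ 30.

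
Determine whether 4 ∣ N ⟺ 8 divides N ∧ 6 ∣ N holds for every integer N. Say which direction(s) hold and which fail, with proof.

Only the converse holds.

[⇒] This fails: take N = 4. Certainly 4 ∣ 4, but 8 ∤ 4.

[⇐] Suppose 8 ∣ N and 6 ∣ N. Any common multiple of 8 and 6 is a multiple of their lcm; here lcm(8, 6) = 8·6/gcd(8, 6) = 48/2 = 24, so 24 ∣ N. Since 4 ∣ 24, it follows that 4 ∣ N.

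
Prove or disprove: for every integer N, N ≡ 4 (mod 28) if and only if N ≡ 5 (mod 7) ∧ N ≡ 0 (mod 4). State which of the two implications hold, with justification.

Neither implication holds.

(⟹) This fails: N = 4 gives 4 ≡ 4 (mod 28) but 4 ≡ 4 (mod 7), so the conjunction on the right does not hold.

(⟸) This fails: N = 12 satisfies both congruences on the right (12 ≡ 5 mod 7 and 12 ≡ 0 mod 4) yet 12 ≡ 12 (mod 28), not 4.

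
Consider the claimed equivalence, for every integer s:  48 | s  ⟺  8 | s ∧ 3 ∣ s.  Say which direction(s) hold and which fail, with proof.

The forward direction holds; the converse fails.

(⟹) If 48 ∣ s, write s = 48q. Since 48 = 6·8, s = 8·(6q), so 8 ∣ s; and since 48 = 16·3, s = 3·(16q), so 3 ∣ s.

(⟸) This fails: take s = 24. Both 8 ∣ 24 and 3 ∣ 24, yet 24 is not a multiple of 48 (since 24 = 0·48 + 24), so 48 ∤ 24.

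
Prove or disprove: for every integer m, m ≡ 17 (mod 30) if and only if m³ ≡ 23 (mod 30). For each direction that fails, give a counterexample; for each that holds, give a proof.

Equivalent; both directions hold.

Converse. Suppose m³ ≡ 23 (mod 30). The only residue r in {0, …, 29} with r³ ≡ 23 (mod 30) is r = 17, so m ≡ 17 (mod 30).

Forward direction. Suppose m ≡ 17 (mod 30). Write m = 30j + 17. Then (30j + 17)³ = 27000j³ + 45900j² + 26010j + 4913 = 30(900j³ + 1530j² + 867j + 163) + 23, so m³ ≡ 23 (mod 30).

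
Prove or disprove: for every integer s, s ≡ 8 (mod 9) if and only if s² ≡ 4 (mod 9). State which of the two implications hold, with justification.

(⇒) fails and (⇐) fails.

(→) This fails: take s = 8. Then 8 ≡ 8 (mod 9), but 8² = 64 ≡ 1 (mod 9), not 4.

(←) This fails: take s = 2. Then 2² = 4 ≡ 4 (mod 9), yet 2 ≡ 2 (mod 9), not 8.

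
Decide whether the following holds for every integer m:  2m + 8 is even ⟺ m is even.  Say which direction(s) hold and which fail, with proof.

(⇒) fails; (⇐) holds.

(→) This fails: take m = 3. Then 2m + 8 = 14, which is even, yet m = 3 is odd, not even.

(←) Suppose m is even. Since 2 is even, 2m is even for every m, so 2m + 8 has the same parity as 8, which is even. Hence 2m + 8 is even.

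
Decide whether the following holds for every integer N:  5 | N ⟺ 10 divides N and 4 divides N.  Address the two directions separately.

(⟹) This fails: take N = 5. Certainly 5 ∣ 5, but 10 ∤ 5.

(⟸) Suppose 10 ∣ N and 4 ∣ N. Any common multiple of 10 and 4 is a multiple of their lcm; here lcm(10, 4) = 10·4/gcd(10, 4) = 40/2 = 20, so 20 ∣ N. Since 5 ∣ 20, it follows that 5 ∣ N.

Only the reverse direction holds.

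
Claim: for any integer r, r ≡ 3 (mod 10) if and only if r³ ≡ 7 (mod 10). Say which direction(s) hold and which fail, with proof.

Equivalent; both directions hold.

[⇒] Suppose r ≡ 3 (mod 10). Write r = 10j + 3. Then (10j + 3)³ = 1000j³ + 900j² + 270j + 27 = 10(100j³ + 90j² + 27j + 2) + 7, so r³ ≡ 7 (mod 10).

[⇐] Conversely, suppose r³ ≡ 7 (mod 10). The only residue r in {0, …, 9} with r³ ≡ 7 (mod 10) is r = 3, so r ≡ 3 (mod 10).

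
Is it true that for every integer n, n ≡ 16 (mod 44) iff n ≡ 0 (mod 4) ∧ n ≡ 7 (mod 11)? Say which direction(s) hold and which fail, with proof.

Neither implication holds.

[⇒] This fails: n = 16 gives 16 ≡ 16 (mod 44) but 16 ≡ 5 (mod 11), so the conjunction on the right does not hold.

[⇐] This fails: n = 40 satisfies both congruences on the right (40 ≡ 0 mod 4 and 40 ≡ 7 mod 11) yet 40 ≡ 40 (mod 44), not 16.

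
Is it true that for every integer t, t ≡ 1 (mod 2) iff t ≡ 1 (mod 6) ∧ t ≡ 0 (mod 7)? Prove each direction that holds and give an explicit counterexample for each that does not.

(→) This fails: t = 1 gives 1 ≡ 1 (mod 2) but 1 ≡ 1 (mod 7), so the conjunction on the right does not hold.

(←) Conversely, if t ≡ 1 (mod 6) and t ≡ 0 (mod 7), then by the Chinese remainder theorem t ≡ 7 (mod 42). Since 7 ≡ 1 (mod 2) and 2 ∣ 42, we get t ≡ 1 (mod 2).

Only the converse holds.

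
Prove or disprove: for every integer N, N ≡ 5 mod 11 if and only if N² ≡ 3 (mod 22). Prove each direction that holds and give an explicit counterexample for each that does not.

[⇒] This fails: take N = 16. Then 16 ≡ 5 (mod 11), but 16² = 256 ≡ 14 (mod 22), not 3.

[⇐] This fails: take N = 17. Then 17² = 289 ≡ 3 (mod 22), yet 17 ≡ 6 (mod 11), not 5.

Both directions fail.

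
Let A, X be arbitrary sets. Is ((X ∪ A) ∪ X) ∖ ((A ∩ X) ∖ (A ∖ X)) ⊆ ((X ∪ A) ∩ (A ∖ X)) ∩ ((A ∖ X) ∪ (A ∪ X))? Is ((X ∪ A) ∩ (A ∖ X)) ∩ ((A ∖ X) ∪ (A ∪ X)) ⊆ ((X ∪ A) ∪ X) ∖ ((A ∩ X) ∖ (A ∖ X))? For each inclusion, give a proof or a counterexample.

(⊆) fails; (⊇) holds.

(⊇) Let x ∈ ((X ∪ A) ∩ (A ∖ X)) ∩ ((A ∖ X) ∪ (A ∪ X)). Then x ∈ A and x ∉ X, from which x ∈ ((X ∪ A) ∪ X) ∖ ((A ∩ X) ∖ (A ∖ X)).

(⊆) This inclusion fails. Take A = ∅, X = {1}; then 1 ∈ ((X ∪ A) ∪ X) ∖ ((A ∩ X) ∖ (A ∖ X)) but 1 ∉ ((X ∪ A) ∩ (A ∖ X)) ∩ ((A ∖ X) ∪ (A ∪ X)).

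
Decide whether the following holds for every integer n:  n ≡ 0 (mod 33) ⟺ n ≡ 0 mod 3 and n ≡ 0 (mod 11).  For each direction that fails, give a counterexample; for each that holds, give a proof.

[⇒] Suppose n ≡ 0 (mod 33); write n = 33j + 0. Since 3 ∣ 33, reducing mod 3 gives n ≡ 0 (mod 3); since 11 ∣ 33, reducing mod 11 gives n ≡ 0 (mod 11).

[⇐] Conversely, if n ≡ 0 (mod 3) and n ≡ 0 (mod 11), then by the Chinese remainder theorem n ≡ 0 (mod 33). This is exactly n ≡ 0 (mod 33).

Both implications hold.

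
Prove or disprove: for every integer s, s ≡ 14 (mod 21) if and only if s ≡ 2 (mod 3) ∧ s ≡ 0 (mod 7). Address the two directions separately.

[⇒] Suppose s ≡ 14 (mod 21); write s = 21j + 14. Since 3 ∣ 21, reducing mod 3 gives s ≡ 14 ≡ 2 (mod 3); since 7 ∣ 21, reducing mod 7 gives s ≡ 14 ≡ 0 (mod 7).

[⇐] Conversely, if s ≡ 2 (mod 3) and s ≡ 0 (mod 7), then by the Chinese remainder theorem s ≡ 14 (mod 21). This is exactly s ≡ 14 (mod 21).

Both implications hold.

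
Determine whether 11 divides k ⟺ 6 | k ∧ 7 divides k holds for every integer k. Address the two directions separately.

(⟹) This fails: take k = 11. Certainly 11 ∣ 11, but 6 ∤ 11.

(⟸) This fails: take k = 42. Both 6 ∣ 42 and 7 ∣ 42, yet 42 is not a multiple of 11 (since 42 = 3·11 + 9), so 11 ∤ 42.

(⇒) fails and (⇐) fails.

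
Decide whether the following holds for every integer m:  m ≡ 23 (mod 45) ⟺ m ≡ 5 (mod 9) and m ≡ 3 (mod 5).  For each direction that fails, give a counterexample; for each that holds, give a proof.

Both directions hold.

(⇒) Suppose m ≡ 23 (mod 45); write m = 45j + 23. Since 9 ∣ 45, reducing mod 9 gives m ≡ 23 ≡ 5 (mod 9); since 5 ∣ 45, reducing mod 5 gives m ≡ 23 ≡ 3 (mod 5).

(⇐) Conversely, if m ≡ 5 (mod 9) and m ≡ 3 (mod 5), then by the Chinese remainder theorem m ≡ 23 (mod 45). This is exactly m ≡ 23 (mod 45).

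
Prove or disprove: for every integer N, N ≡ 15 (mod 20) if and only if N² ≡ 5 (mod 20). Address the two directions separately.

(→) Suppose N ≡ 15 (mod 20). Write N = 20j + 15. Then (20j + 15)² = 400j² + 600j + 225 = 20(20j² + 30j + 11) + 5, so N² ≡ 5 (mod 20).

(←) This fails: take N = 5. Then 5² = 25 ≡ 5 (mod 20), yet 5 ≡ 5 (mod 20), not 15.

Only the forward direction holds.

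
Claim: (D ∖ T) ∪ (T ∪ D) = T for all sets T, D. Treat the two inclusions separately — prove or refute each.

Only the reverse inclusion holds.

Forward inclusion. This inclusion fails. Take T = ∅, D = {1}; then 1 ∈ (D ∖ T) ∪ (T ∪ D) but 1 ∉ T.

Reverse inclusion. Let x ∈ T. Then either x ∈ T and x ∉ D; or x ∈ T ∩ D. In each case x ∈ (D ∖ T) ∪ (T ∪ D), so T ⊆ (D ∖ T) ∪ (T ∪ D).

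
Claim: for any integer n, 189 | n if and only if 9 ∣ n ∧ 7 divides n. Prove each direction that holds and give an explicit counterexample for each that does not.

(⇒) holds; (⇐) fails.

(→) If 189 ∣ n, write n = 189q. Since 189 = 21·9, n = 9·(21q), so 9 ∣ n; and since 189 = 27·7, n = 7·(27q), so 7 ∣ n.

(←) This fails: take n = 63. Both 9 ∣ 63 and 7 ∣ 63, yet 63 is not a multiple of 189 (since 63 = 0·189 + 63), so 189 ∤ 63.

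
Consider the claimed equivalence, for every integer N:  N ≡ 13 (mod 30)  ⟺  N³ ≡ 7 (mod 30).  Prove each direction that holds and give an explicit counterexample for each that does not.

Forward direction. Suppose N ≡ 13 (mod 30). Write N = 30j + 13. Then (30j + 13)³ = 27000j³ + 35100j² + 15210j + 2197 = 30(900j³ + 1170j² + 507j + 73) + 7, so N³ ≡ 7 (mod 30).

Converse. Suppose N³ ≡ 7 (mod 30). The only residue r in {0, …, 29} with r³ ≡ 7 (mod 30) is r = 13, so N ≡ 13 (mod 30).

Both directions hold.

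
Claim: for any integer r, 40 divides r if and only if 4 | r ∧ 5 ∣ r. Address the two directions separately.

(⇐) This fails: take r = 20. Both 4 ∣ 20 and 5 ∣ 20, yet 20 is not a multiple of 40 (since 20 = 0·40 + 20), so 40 ∤ 20.

(⇒) If 40 ∣ r, write r = 40q. Since 40 = 10·4, r = 4·(10q), so 4 ∣ r; and since 40 = 8·5, r = 5·(8q), so 5 ∣ r.

Not equivalent: only (⇒) holds.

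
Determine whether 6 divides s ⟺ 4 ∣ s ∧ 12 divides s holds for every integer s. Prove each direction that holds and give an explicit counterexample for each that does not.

Only the converse holds.

(←) Suppose 4 ∣ s and 12 ∣ s. Any common multiple of 4 and 12 is a multiple of their lcm; here lcm(4, 12) = 4·12/gcd(4, 12) = 48/4 = 12, so 12 ∣ s. Since 6 ∣ 12, it follows that 6 ∣ s.

(→) This fails: take s = 6. Certainly 6 ∣ 6, but 4 ∤ 6.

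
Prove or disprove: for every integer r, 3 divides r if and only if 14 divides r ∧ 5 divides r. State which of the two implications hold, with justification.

[⇒] This fails: take r = 3. Certainly 3 ∣ 3, but 14 ∤ 3.

[⇐] This fails: take r = 70. Both 14 ∣ 70 and 5 ∣ 70, yet 70 is not a multiple of 3 (since 70 = 23·3 + 1), so 3 ∤ 70.

Neither implication holds.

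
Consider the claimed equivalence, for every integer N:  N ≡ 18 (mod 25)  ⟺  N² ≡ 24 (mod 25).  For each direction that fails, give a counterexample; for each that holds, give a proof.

[⇒] Suppose N ≡ 18 (mod 25). Write N = 25j + 18. Then (25j + 18)² = 625j² + 900j + 324 = 25(25j² + 36j + 12) + 24, so N² ≡ 24 (mod 25).

[⇐] This fails: take N = 7. Then 7² = 49 ≡ 24 (mod 25), yet 7 ≡ 7 (mod 25), not 18.

The forward direction holds; the converse fails.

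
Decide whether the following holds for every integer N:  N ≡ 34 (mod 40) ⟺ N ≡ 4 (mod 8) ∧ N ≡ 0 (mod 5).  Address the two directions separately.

(⟹) This fails: N = 34 gives 34 ≡ 34 (mod 40) but 34 ≡ 2 (mod 8), so the conjunction on the right does not hold.

(⟸) This fails: N = 20 satisfies both congruences on the right (20 ≡ 4 mod 8 and 20 ≡ 0 mod 5) yet 20 ≡ 20 (mod 40), not 34.

Both directions fail.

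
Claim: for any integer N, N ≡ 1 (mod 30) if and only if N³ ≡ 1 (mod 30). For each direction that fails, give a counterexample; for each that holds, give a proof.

[⇒] Suppose N ≡ 1 (mod 30). Write N = 30j + 1. Then (30j + 1)³ = 27000j³ + 2700j² + 90j + 1 = 30(900j³ + 90j² + 3j) + 1, so N³ ≡ 1 (mod 30).

[⇐] Conversely, suppose N³ ≡ 1 (mod 30). The only residue r in {0, …, 29} with r³ ≡ 1 (mod 30) is r = 1, so N ≡ 1 (mod 30).

Both directions hold.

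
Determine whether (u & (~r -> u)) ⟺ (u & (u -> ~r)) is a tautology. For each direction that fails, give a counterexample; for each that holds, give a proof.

(⇒) fails; (⇐) holds.

Forward direction. This fails. Under u = T, r = T, the left side is true but the right side is false.

Converse. Assume the antecedent. If u is true, u & (~r -> u) reduces to true regardless of the other variables. If u is false, the antecedent cannot hold. Either way u & (~r -> u) holds.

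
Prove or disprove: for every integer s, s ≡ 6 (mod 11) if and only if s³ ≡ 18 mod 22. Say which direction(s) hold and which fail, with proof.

Forward direction. This fails: take s = 17. Then 17 ≡ 6 (mod 11), but 17³ = 4913 ≡ 7 (mod 22), not 18.

Converse. The residues r modulo 22 with r³ ≡ 18 (mod 22) are exactly {6}, and each is ≡ 6 (mod 11).

The forward direction fails; the converse holds.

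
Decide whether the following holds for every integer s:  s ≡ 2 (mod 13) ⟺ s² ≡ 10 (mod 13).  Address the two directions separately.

Both directions fail.

(⇒) This fails: take s = 2. Then 2 ≡ 2 (mod 13), but 2² = 4 ≡ 4 (mod 13), not 10.

(⇐) This fails: take s = 6. Then 6² = 36 ≡ 10 (mod 13), yet 6 ≡ 6 (mod 13), not 2.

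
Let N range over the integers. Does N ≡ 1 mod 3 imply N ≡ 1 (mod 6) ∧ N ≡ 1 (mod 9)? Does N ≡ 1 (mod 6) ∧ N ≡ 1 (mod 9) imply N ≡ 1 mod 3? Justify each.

The forward direction fails; the converse holds.

(→) This fails: N = 4 gives 4 ≡ 1 (mod 3) but 4 ≡ 4 (mod 6), so the conjunction on the right does not hold.

(←) Conversely, if N ≡ 1 (mod 6) and N ≡ 1 (mod 9), then by the Chinese remainder theorem N ≡ 1 (mod 18). Since 1 ≡ 1 (mod 3) and 3 ∣ 18, we get N ≡ 1 (mod 3).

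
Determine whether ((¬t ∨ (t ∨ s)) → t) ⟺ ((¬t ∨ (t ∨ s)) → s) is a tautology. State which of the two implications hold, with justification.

[⇒] This fails. Under t = T, s = F, the left side is true but the right side is false.

[⇐] This fails. Under t = F, s = T, the left side is false but the right side is true.

(⇒) fails and (⇐) fails.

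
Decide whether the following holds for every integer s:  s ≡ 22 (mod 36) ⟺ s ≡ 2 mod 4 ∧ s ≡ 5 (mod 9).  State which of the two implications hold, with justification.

Neither direction holds.

(⇒) This fails: s = 22 gives 22 ≡ 22 (mod 36) but 22 ≡ 4 (mod 9), so the conjunction on the right does not hold.

(⇐) This fails: s = 14 satisfies both congruences on the right (14 ≡ 2 mod 4 and 14 ≡ 5 mod 9) yet 14 ≡ 14 (mod 36), not 22.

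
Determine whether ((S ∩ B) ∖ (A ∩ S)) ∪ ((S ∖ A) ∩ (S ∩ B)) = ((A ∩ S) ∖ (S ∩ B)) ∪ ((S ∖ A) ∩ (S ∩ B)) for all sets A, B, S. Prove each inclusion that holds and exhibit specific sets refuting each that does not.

Forward inclusion. Let x ∈ ((S ∩ B) ∖ (A ∩ S)) ∪ ((S ∖ A) ∩ (S ∩ B)). Then x ∈ B ∩ S and x ∉ A, from which x ∈ ((A ∩ S) ∖ (S ∩ B)) ∪ ((S ∖ A) ∩ (S ∩ B)).

Reverse inclusion. This inclusion fails. Take A = {1}, B = ∅, S = {1}; then 1 ∈ ((A ∩ S) ∖ (S ∩ B)) ∪ ((S ∖ A) ∩ (S ∩ B)) but 1 ∉ ((S ∩ B) ∖ (A ∩ S)) ∪ ((S ∖ A) ∩ (S ∩ B)).

The sets are not equal: only the forward inclusion holds.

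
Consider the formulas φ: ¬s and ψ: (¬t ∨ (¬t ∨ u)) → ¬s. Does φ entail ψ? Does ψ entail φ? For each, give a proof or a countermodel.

(→) Assume the antecedent. If s is true, the antecedent cannot hold. If s is false, (¬t ∨ (¬t ∨ u)) → ¬s reduces to true regardless of the other variables. Either way (¬t ∨ (¬t ∨ u)) → ¬s holds.

(←) This fails. Under s = T, u = F, t = T, the left side is false but the right side is true.

The forward direction holds; the converse fails.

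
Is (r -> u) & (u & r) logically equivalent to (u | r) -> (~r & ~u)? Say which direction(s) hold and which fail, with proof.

(→) This fails. Under r = T, u = T, the left side is true but the right side is false.

(←) This fails. Under r = F, u = F, the left side is false but the right side is true.

Neither direction holds.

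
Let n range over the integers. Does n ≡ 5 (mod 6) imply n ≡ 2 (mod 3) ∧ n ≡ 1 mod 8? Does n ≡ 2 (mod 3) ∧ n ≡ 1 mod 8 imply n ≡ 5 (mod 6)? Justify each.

The forward direction fails; the converse holds.

Forward direction. This fails: n = 11 gives 11 ≡ 5 (mod 6) but 11 ≡ 3 (mod 8), so the conjunction on the right does not hold.

Converse. If n ≡ 2 (mod 3) and n ≡ 1 (mod 8), then by the Chinese remainder theorem n ≡ 17 (mod 24). Since 17 ≡ 5 (mod 6) and 6 ∣ 24, we get n ≡ 5 (mod 6).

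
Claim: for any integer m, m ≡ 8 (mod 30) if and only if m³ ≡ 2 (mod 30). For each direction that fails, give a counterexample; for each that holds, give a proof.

[⇒] Suppose m ≡ 8 (mod 30). Write m = 30j + 8. Then (30j + 8)³ = 27000j³ + 21600j² + 5760j + 512 = 30(900j³ + 720j² + 192j + 17) + 2, so m³ ≡ 2 (mod 30).

[⇐] Conversely, suppose m³ ≡ 2 (mod 30). The only residue r in {0, …, 29} with r³ ≡ 2 (mod 30) is r = 8, so m ≡ 8 (mod 30).

Both directions hold; the statement is true.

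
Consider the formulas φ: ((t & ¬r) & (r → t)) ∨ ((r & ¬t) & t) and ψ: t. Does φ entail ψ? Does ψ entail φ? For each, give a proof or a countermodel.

Only the forward implication holds.

(⇒) Assume the antecedent. If r is true, the antecedent cannot hold. If r is false, the antecedent forces (r = F, t = T), and t holds there. Either way t holds.

(⇐) This fails. Under r = T, t = T, the left side is false but the right side is true.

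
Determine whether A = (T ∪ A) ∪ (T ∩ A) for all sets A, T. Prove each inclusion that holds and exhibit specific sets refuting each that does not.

(⊇) This inclusion fails. Take A = ∅, T = {1}; then 1 ∈ (T ∪ A) ∪ (T ∩ A) but 1 ∉ A.

(⊆) Let x ∈ A. Then either x ∈ A and x ∉ T; or x ∈ A ∩ T. In each case x ∈ (T ∪ A) ∪ (T ∩ A), so A ⊆ (T ∪ A) ∪ (T ∩ A).

Only the forward inclusion holds.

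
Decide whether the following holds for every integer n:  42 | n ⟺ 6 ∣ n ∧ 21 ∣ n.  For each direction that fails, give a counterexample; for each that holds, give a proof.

The biconditional holds.

(⇒) If 42 ∣ n, write n = 42q. Since 42 = 7·6, n = 6·(7q), so 6 ∣ n; and since 42 = 2·21, n = 21·(2q), so 21 ∣ n.

(⇐) Suppose 6 ∣ n and 21 ∣ n. Any common multiple of 6 and 21 is a multiple of their lcm; here lcm(6, 21) = 6·21/gcd(6, 21) = 126/3 = 42, so 42 ∣ n.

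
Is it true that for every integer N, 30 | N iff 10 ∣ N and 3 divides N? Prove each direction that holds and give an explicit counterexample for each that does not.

Both directions hold; the statement is true.

[⇒] If 30 ∣ N, write N = 30q. Since 30 = 3·10, N = 10·(3q), so 10 ∣ N; and since 30 = 10·3, N = 3·(10q), so 3 ∣ N.

[⇐] Suppose 10 ∣ N and 3 ∣ N. Any common multiple of 10 and 3 is a multiple of their lcm; here gcd(10, 3) = 1, so lcm(10, 3) = 10·3 = 30, so 30 ∣ N.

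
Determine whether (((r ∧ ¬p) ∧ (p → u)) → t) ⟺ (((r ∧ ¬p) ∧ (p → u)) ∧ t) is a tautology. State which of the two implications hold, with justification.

Not equivalent: only (⇐) holds.

(⟹) This fails. Under t = F, u = F, r = F, p = F, the left side is true but the right side is false.

(⟸) Assume the antecedent. If t is true, ((r ∧ ¬p) ∧ (p → u)) → t reduces to true regardless of the other variables. If t is false, the antecedent cannot hold. Either way ((r ∧ ¬p) ∧ (p → u)) → t holds.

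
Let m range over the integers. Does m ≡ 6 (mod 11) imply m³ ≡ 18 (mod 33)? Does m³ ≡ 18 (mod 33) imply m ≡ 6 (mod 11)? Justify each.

Only the reverse direction holds.

Converse. The residues r modulo 33 with r³ ≡ 18 (mod 33) are exactly {6}, and each is ≡ 6 (mod 11).

Forward direction. This fails: take m = 17. Then 17 ≡ 6 (mod 11), but 17³ = 4913 ≡ 29 (mod 33), not 18.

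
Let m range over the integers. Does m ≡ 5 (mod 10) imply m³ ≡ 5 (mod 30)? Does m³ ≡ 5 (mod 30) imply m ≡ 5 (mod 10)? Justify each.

(⇒) fails; (⇐) holds.

(→) This fails: take m = 15. Then 15 ≡ 5 (mod 10), but 15³ = 3375 ≡ 15 (mod 30), not 5.

(←) Conversely, the residues r modulo 30 with r³ ≡ 5 (mod 30) are exactly {5}, and each is ≡ 5 (mod 10).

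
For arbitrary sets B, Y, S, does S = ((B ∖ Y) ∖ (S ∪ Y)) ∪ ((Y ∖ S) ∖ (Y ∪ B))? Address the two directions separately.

Neither inclusion holds.

(⟹) This inclusion fails. Take B = ∅, Y = ∅, S = {1}; then 1 ∈ S but 1 ∉ ((B ∖ Y) ∖ (S ∪ Y)) ∪ ((Y ∖ S) ∖ (Y ∪ B)).

(⟸) This inclusion fails. Take B = {1}, Y = ∅, S = ∅; then 1 ∈ ((B ∖ Y) ∖ (S ∪ Y)) ∪ ((Y ∖ S) ∖ (Y ∪ B)) but 1 ∉ S.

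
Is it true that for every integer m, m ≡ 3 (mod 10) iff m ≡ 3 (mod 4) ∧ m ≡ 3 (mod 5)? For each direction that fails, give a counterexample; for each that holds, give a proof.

Converse. If m ≡ 3 (mod 4) and m ≡ 3 (mod 5), then by the Chinese remainder theorem m ≡ 3 (mod 20). Since 3 ≡ 3 (mod 10) and 10 ∣ 20, we get m ≡ 3 (mod 10).

Forward direction. This fails: m = 13 gives 13 ≡ 3 (mod 10) but 13 ≡ 1 (mod 4), so the conjunction on the right does not hold.

The forward direction fails; the converse holds.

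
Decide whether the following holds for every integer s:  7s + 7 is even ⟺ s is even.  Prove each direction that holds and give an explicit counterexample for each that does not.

Neither implication holds.

Forward direction. This fails: s = 7 gives 7s + 7 = 56, which is even, but 7 is odd, not even.

Converse. This also fails: s = 0 is even, but 7s + 7 = 7 is odd, not even.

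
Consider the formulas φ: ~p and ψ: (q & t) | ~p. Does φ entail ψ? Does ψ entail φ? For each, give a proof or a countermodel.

Not equivalent: only (⇒) holds.

[⇒] Assume the antecedent. If q is true, the antecedent forces (q = T, p = F, t = F) or (q = T, p = F, t = T), and (q & t) | ~p holds there. If q is false, the antecedent forces (q = F, p = F, t = F) or (q = F, p = F, t = T), and (q & t) | ~p holds there. Either way (q & t) | ~p holds.

[⇐] This fails. Under q = T, p = T, t = T, the left side is false but the right side is true.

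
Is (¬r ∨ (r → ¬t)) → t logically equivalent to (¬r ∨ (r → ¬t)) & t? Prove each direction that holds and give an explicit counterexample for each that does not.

Only the converse holds.

(⇒) This fails. Under r = T, t = T, the left side is true but the right side is false.

(⇐) Assume the antecedent. If r is true, the antecedent cannot hold. If r is false, the antecedent forces (r = F, t = T), and (¬r ∨ (r → ¬t)) → t holds there. Either way (¬r ∨ (r → ¬t)) → t holds.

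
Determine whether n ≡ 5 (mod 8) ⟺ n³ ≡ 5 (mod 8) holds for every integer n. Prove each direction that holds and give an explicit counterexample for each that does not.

The biconditional holds.

Forward direction. Suppose n ≡ 5 (mod 8). Write n = 8j + 5. Then (8j + 5)³ = 512j³ + 960j² + 600j + 125 = 8(64j³ + 120j² + 75j + 15) + 5, so n³ ≡ 5 (mod 8).

Converse. Suppose n³ ≡ 5 (mod 8). The only residue r in {0, …, 7} with r³ ≡ 5 (mod 8) is r = 5, so n ≡ 5 (mod 8).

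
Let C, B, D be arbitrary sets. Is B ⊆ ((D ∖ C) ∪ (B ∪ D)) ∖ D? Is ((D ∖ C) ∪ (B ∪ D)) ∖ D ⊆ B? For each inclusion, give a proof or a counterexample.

The sets are not equal: only the reverse inclusion holds.

(⊆) This inclusion fails. Take C = ∅, B = {1}, D = {1}; then 1 ∈ B but 1 ∉ ((D ∖ C) ∪ (B ∪ D)) ∖ D.

(⊇) Let x ∈ ((D ∖ C) ∪ (B ∪ D)) ∖ D. Then either x ∈ B and x ∉ C, D; or x ∈ C ∩ B and x ∉ D. In each case x ∈ B, so ((D ∖ C) ∪ (B ∪ D)) ∖ D ⊆ B.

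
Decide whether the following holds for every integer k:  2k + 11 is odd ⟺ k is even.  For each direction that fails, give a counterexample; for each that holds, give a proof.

Only the reverse direction holds.

(⇒) This fails: take k = 3. Then 2k + 11 = 17, which is odd, yet k = 3 is odd, not even.

(⇐) Suppose k is even. Since 2 is even, 2k is even for every k, so 2k + 11 has the same parity as 11, which is odd. Hence 2k + 11 is odd.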